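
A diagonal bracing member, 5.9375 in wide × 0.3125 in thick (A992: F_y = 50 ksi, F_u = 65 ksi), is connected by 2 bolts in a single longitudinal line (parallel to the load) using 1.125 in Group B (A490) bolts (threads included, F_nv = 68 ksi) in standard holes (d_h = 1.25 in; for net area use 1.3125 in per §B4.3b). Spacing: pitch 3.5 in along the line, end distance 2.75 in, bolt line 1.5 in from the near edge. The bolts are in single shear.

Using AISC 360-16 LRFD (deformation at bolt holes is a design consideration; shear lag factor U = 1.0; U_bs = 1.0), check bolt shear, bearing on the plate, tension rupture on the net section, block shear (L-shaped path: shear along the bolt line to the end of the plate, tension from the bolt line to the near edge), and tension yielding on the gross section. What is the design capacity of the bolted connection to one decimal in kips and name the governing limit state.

Bolt shear: A_b = π(1.125)²/4 = 0.99402 in². φR_n = 0.75 × 68 × 0.99402 × 2 × 1 = 101.4 kips.
Bearing (0.3125 in plate, F_u = 65 ksi): end bolts L_c = 2.75 − 1.25/2 = 2.125, R_n = min(1.2×2.125×0.3125×65, 2.4×1.125×0.3125×65) = 51.797 kips/bolt; interior L_c = 3.5 − 1.25 = 2.25, R_n = 54.844 kips/bolt. φR_n = 0.75 × (1×51.797 + 1×54.844) = 80.0 kips.
Tension rupture (net): A_n = (5.9375 − 1×1.3125)×0.3125 = 1.4453 in² (U = 1.0, A_e = A_n). φR_n = 0.75 × 65 × 1.4453 = 70.5 kips.
Block shear: shear path 1×[2.75+1×3.5] = 1×6.25 in, A_gv = 1.9531, A_nv = 1×(6.25 − 1.5×1.3125)×0.3125 = 1.3379 in²; tension to near edge: (1.5 − 0.5×1.3125)×0.3125 = 0.26367 in². R_n = min(0.6×65×1.3379, 0.6×50×1.9531) + 1.0×65×0.26367 = min(52.178, 58.593) + 17.139 = 69.317 kips. φR_n = 0.75 × 69.317 = 52.0 kips.
Tension yield (gross): A_g = 5.9375×0.3125 = 1.8555 in². φR_n = 0.90 × 50 × 1.8555 = 83.5 kips.
Governing: min(101.4, 80.0, 70.5, 52.0, 83.5) = 52.0 kips → block shear.

52.0 kips (block shear governs)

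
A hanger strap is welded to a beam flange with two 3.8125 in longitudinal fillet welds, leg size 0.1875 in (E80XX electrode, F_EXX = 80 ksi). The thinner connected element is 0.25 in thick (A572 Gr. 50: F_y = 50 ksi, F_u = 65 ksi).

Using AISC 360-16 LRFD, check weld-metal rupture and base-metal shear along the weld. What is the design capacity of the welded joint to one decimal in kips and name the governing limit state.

Weld metal: throat = 0.707×0.1875 = 0.13256 in, L = 2×3.8125 = 7.625 in. φR_n = 0.75 × 0.6 × 80 × 0.13256 × 7.625 = 36.4 kips.
Base metal shear (0.25 in plate): yield φR_n = 1.0×0.6×50×0.25×7.625 = 57.2 kips; rupture φR_n = 0.75×0.6×65×0.25×7.625 = 55.8 kips; take 55.8 kips (rupture).
Governing: min(36.4, 55.8) = 36.4 kips → weld metal.

36.4 kips (weld metal governs)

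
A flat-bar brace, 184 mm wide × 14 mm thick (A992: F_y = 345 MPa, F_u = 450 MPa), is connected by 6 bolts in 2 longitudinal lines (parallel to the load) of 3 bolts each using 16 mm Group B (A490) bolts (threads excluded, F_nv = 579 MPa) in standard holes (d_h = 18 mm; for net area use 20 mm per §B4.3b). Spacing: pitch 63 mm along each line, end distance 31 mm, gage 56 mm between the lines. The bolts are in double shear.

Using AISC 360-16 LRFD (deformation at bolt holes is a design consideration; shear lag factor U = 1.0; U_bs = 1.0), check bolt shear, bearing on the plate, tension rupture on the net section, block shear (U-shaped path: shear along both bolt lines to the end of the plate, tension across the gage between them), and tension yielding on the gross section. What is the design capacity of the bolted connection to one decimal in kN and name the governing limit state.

Bolt shear: A_b = π(16)²/4 = 201.06 mm². φR_n = 0.75 × 579 × 201.06 × 6 × 2 = 1047.7 kN.
Bearing (14 mm plate, F_u = 450 MPa): end bolts L_c = 31 − 18/2 = 22, R_n = min(1.2×22×14×450, 2.4×16×14×450) = 166.32 kN/bolt; interior L_c = 63 − 18 = 45, R_n = 241.92 kN/bolt. φR_n = 0.75 × (2×166.32 + 4×241.92) = 975.2 kN.
Tension rupture (net): A_n = (184 − 2×20)×14 = 2016 mm² (U = 1.0, A_e = A_n). φR_n = 0.75 × 450 × 2016 = 680.4 kN.
Block shear: shear path 2×[31+2×63] = 2×157 mm, A_gv = 4396, A_nv = 2×(157 − 2.5×20)×14 = 2996 mm²; tension across gage: (56 − 1×20)×14 = 504 mm². R_n = min(0.6×450×2996, 0.6×345×4396) + 1.0×450×504 = min(808.92, 909.97) + 226.8 = 1035.7 kN. φR_n = 0.75 × 1035.7 = 776.8 kN.
Tension yield (gross): A_g = 184×14 = 2576 mm². φR_n = 0.90 × 345 × 2576 = 799.8 kN.
Governing: min(1047.7, 975.2, 680.4, 776.8, 799.8) = 680.4 kN → net-section rupture.

680.4 kN (net-section rupture governs)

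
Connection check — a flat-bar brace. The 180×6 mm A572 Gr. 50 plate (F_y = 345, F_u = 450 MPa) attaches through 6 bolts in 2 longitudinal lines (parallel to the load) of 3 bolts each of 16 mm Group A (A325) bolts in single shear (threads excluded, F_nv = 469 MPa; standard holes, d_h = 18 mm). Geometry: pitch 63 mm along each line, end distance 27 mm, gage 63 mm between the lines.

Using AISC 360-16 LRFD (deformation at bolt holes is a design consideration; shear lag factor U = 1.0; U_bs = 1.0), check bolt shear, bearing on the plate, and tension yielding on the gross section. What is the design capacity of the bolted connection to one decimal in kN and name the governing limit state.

335.3 kN (gross-section yield governs)

Bolt shear: A_b = π(16)²/4 = 201.06 mm². φR_n = 0.75 × 469 × 201.06 × 6 × 1 = 424.3 kN.
Bearing (6 mm plate, F_u = 450 MPa): end bolts L_c = 27 − 18/2 = 18, R_n = min(1.2×18×6×450, 2.4×16×6×450) = 58.32 kN/bolt; interior L_c = 63 − 18 = 45, R_n = 103.68 kN/bolt. φR_n = 0.75 × (2×58.32 + 4×103.68) = 398.5 kN.
Tension yield (gross): A_g = 180×6 = 1080 mm². φR_n = 0.90 × 345 × 1080 = 335.3 kN.
Governing: min(424.3, 398.5, 335.3) = 335.3 kN → gross-section yield.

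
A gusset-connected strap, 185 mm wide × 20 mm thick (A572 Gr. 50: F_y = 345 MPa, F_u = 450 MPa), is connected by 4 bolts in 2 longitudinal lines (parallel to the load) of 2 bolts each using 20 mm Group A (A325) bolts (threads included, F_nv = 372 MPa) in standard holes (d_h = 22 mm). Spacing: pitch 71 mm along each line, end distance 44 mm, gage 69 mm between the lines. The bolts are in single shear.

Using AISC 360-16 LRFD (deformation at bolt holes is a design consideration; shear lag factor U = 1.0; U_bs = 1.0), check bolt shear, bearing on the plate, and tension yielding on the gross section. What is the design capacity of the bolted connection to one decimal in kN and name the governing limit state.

350.6 kN (bolt shear governs)

Bolt shear: A_b = π(20)²/4 = 314.16 mm². φR_n = 0.75 × 372 × 314.16 × 4 × 1 = 350.6 kN.
Bearing (20 mm plate, F_u = 450 MPa): end bolts L_c = 44 − 22/2 = 33, R_n = min(1.2×33×20×450, 2.4×20×20×450) = 356.4 kN/bolt; interior L_c = 71 − 22 = 49, R_n = 432 kN/bolt. φR_n = 0.75 × (2×356.4 + 2×432) = 1182.6 kN.
Tension yield (gross): A_g = 185×20 = 3700 mm². φR_n = 0.90 × 345 × 3700 = 1148.9 kN.
Governing: min(350.6, 1182.6, 1148.9) = 350.6 kN → bolt shear.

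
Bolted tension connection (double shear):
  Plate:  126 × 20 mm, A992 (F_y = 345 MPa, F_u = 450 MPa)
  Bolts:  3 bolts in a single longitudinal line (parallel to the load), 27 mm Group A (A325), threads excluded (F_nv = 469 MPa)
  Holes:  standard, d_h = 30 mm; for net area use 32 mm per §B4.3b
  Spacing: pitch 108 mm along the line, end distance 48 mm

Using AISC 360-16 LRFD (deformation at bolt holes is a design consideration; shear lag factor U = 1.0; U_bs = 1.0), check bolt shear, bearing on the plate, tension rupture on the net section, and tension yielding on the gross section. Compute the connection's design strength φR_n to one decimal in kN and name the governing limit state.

634.5 kN (net-section rupture governs)

Bolt shear: A_b = π(27)²/4 = 572.56 mm². φR_n = 0.75 × 469 × 572.56 × 3 × 2 = 1208.4 kN.
Bearing (20 mm plate, F_u = 450 MPa): end bolts L_c = 48 − 30/2 = 33, R_n = min(1.2×33×20×450, 2.4×27×20×450) = 356.4 kN/bolt; interior L_c = 108 − 30 = 78, R_n = 583.2 kN/bolt. φR_n = 0.75 × (1×356.4 + 2×583.2) = 1142.1 kN.
Tension rupture (net): A_n = (126 − 1×32)×20 = 1880 mm² (U = 1.0, A_e = A_n). φR_n = 0.75 × 450 × 1880 = 634.5 kN.
Tension yield (gross): A_g = 126×20 = 2520 mm². φR_n = 0.90 × 345 × 2520 = 782.5 kN.
Governing: min(1208.4, 1142.1, 634.5, 782.5) = 634.5 kN → net-section rupture.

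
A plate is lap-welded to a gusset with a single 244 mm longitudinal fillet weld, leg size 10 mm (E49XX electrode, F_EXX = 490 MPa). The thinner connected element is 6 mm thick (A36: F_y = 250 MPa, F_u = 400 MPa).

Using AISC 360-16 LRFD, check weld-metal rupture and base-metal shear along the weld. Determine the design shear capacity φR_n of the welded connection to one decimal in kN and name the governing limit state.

219.6 kN (base-metal shear governs)

Weld metal: throat = 0.707×10 = 7.07 mm, L = 244 mm. φR_n = 0.75 × 0.6 × 490 × 7.07 × 244 = 380.4 kN.
Base metal shear (6 mm plate): yield φR_n = 1.0×0.6×250×6×244 = 219.6 kN; rupture φR_n = 0.75×0.6×400×6×244 = 263.5 kN; take 219.6 kN (yield).
Governing: min(380.4, 219.6) = 219.6 kN → base-metal shear.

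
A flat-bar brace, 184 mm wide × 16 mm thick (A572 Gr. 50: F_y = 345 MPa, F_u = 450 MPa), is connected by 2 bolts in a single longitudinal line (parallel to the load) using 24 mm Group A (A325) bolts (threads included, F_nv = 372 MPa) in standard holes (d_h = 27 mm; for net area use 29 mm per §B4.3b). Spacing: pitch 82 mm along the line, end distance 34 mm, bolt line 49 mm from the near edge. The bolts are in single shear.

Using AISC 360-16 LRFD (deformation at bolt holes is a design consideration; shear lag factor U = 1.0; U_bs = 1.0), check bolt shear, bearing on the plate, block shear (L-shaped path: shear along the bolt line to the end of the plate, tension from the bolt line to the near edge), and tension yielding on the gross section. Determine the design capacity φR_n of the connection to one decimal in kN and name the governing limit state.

252.4 kN (bolt shear governs)

Bolt shear: A_b = π(24)²/4 = 452.39 mm². φR_n = 0.75 × 372 × 452.39 × 2 × 1 = 252.4 kN.
Bearing (16 mm plate, F_u = 450 MPa): end bolts L_c = 34 − 27/2 = 20.5, R_n = min(1.2×20.5×16×450, 2.4×24×16×450) = 177.12 kN/bolt; interior L_c = 82 − 27 = 55, R_n = 414.72 kN/bolt. φR_n = 0.75 × (1×177.12 + 1×414.72) = 443.9 kN.
Block shear: shear path 1×[34+1×82] = 1×116 mm, A_gv = 1856, A_nv = 1×(116 − 1.5×29)×16 = 1160 mm²; tension to near edge: (49 − 0.5×29)×16 = 552 mm². R_n = min(0.6×450×1160, 0.6×345×1856) + 1.0×450×552 = min(313.2, 384.19) + 248.4 = 561.6 kN. φR_n = 0.75 × 561.6 = 421.2 kN.
Tension yield (gross): A_g = 184×16 = 2944 mm². φR_n = 0.90 × 345 × 2944 = 914.1 kN.
Governing: min(252.4, 443.9, 421.2, 914.1) = 252.4 kN → bolt shear.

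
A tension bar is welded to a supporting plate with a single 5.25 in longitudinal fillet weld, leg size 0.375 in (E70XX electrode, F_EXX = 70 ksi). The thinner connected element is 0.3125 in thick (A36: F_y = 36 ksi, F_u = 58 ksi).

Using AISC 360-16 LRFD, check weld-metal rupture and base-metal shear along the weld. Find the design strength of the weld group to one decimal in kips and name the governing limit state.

35.4 kips (base-metal shear governs)

Weld metal: throat = 0.707×0.375 = 0.26513 in, L = 5.25 in. φR_n = 0.75 × 0.6 × 70 × 0.26513 × 5.25 = 43.8 kips.
Base metal shear (0.3125 in plate): yield φR_n = 1.0×0.6×36×0.3125×5.25 = 35.4 kips; rupture φR_n = 0.75×0.6×58×0.3125×5.25 = 42.8 kips; take 35.4 kips (yield).
Governing: min(43.8, 35.4) = 35.4 kips → base-metal shear.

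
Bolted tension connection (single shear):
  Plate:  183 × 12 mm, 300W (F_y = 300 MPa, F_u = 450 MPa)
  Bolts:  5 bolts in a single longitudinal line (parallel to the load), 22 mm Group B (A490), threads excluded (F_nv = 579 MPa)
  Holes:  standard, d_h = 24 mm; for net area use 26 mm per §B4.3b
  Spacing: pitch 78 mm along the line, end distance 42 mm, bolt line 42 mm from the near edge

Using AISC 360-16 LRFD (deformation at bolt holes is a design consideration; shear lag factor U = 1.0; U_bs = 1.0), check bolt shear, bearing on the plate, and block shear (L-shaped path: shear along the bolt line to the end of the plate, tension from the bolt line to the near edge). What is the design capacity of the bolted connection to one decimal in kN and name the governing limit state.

690.9 kN (block shear governs)

Bolt shear: A_b = π(22)²/4 = 380.13 mm². φR_n = 0.75 × 579 × 380.13 × 5 × 1 = 825.4 kN.
Bearing (12 mm plate, F_u = 450 MPa): end bolts L_c = 42 − 24/2 = 30, R_n = min(1.2×30×12×450, 2.4×22×12×450) = 194.4 kN/bolt; interior L_c = 78 − 24 = 54, R_n = 285.12 kN/bolt. φR_n = 0.75 × (1×194.4 + 4×285.12) = 1001.2 kN.
Block shear: shear path 1×[42+4×78] = 1×354 mm, A_gv = 4248, A_nv = 1×(354 − 4.5×26)×12 = 2844 mm²; tension to near edge: (42 − 0.5×26)×12 = 348 mm². R_n = min(0.6×450×2844, 0.6×300×4248) + 1.0×450×348 = min(767.88, 764.64) + 156.6 = 921.24 kN. φR_n = 0.75 × 921.24 = 690.9 kN.
Governing: min(825.4, 1001.2, 690.9) = 690.9 kN → block shear.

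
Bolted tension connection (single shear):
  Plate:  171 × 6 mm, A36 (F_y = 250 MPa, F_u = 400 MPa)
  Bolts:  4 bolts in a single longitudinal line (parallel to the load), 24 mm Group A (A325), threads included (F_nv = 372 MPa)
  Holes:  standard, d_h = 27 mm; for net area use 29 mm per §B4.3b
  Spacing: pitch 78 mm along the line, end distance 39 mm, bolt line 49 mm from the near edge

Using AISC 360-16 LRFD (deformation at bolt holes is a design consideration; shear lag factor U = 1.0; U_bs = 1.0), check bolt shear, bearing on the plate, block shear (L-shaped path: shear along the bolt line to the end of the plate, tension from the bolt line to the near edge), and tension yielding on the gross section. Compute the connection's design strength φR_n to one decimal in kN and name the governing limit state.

Bolt shear: A_b = π(24)²/4 = 452.39 mm². φR_n = 0.75 × 372 × 452.39 × 4 × 1 = 504.9 kN.
Bearing (6 mm plate, F_u = 400 MPa): end bolts L_c = 39 − 27/2 = 25.5, R_n = min(1.2×25.5×6×400, 2.4×24×6×400) = 73.44 kN/bolt; interior L_c = 78 − 27 = 51, R_n = 138.24 kN/bolt. φR_n = 0.75 × (1×73.44 + 3×138.24) = 366.1 kN.
Block shear: shear path 1×[39+3×78] = 1×273 mm, A_gv = 1638, A_nv = 1×(273 − 3.5×29)×6 = 1029 mm²; tension to near edge: (49 − 0.5×29)×6 = 207 mm². R_n = min(0.6×400×1029, 0.6×250×1638) + 1.0×400×207 = min(246.96, 245.7) + 82.8 = 328.5 kN. φR_n = 0.75 × 328.5 = 246.4 kN.
Tension yield (gross): A_g = 171×6 = 1026 mm². φR_n = 0.90 × 250 × 1026 = 230.9 kN.
Governing: min(504.9, 366.1, 246.4, 230.9) = 230.9 kN → gross-section yield.

230.9 kN (gross-section yield governs)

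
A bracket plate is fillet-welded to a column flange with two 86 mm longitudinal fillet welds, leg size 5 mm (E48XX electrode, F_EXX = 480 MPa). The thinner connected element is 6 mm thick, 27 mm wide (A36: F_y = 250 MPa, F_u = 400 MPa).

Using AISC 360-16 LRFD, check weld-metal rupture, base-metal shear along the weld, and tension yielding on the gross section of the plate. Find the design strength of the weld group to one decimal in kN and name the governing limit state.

Weld metal: throat = 0.707×5 = 3.535 mm, L = 2×86 = 172 mm. φR_n = 0.75 × 0.6 × 480 × 3.535 × 172 = 131.3 kN.
Base metal shear (6 mm plate): yield φR_n = 1.0×0.6×250×6×172 = 154.8 kN; rupture φR_n = 0.75×0.6×400×6×172 = 185.8 kN; take 154.8 kN (yield).
Tension yield (gross): A_g = 27×6 = 162 mm². φR_n = 0.90 × 250 × 162 = 36.5 kN.
Governing: min(131.3, 154.8, 36.5) = 36.5 kN → gross-section yield.

36.5 kN (gross-section yield governs)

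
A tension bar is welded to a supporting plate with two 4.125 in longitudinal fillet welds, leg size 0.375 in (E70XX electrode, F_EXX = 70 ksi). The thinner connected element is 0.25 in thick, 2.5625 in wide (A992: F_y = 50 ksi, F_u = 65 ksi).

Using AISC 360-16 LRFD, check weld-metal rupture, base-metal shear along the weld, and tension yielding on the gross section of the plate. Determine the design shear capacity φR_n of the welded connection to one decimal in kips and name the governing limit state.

28.8 kips (gross-section yield governs)

Weld metal: throat = 0.707×0.375 = 0.26513 in, L = 2×4.125 = 8.25 in. φR_n = 0.75 × 0.6 × 70 × 0.26513 × 8.25 = 68.9 kips.
Base metal shear (0.25 in plate): yield φR_n = 1.0×0.6×50×0.25×8.25 = 61.9 kips; rupture φR_n = 0.75×0.6×65×0.25×8.25 = 60.3 kips; take 60.3 kips (rupture).
Tension yield (gross): A_g = 2.5625×0.25 = 0.64063 in². φR_n = 0.90 × 50 × 0.64063 = 28.8 kips.
Governing: min(68.9, 60.3, 28.8) = 28.8 kips → gross-section yield.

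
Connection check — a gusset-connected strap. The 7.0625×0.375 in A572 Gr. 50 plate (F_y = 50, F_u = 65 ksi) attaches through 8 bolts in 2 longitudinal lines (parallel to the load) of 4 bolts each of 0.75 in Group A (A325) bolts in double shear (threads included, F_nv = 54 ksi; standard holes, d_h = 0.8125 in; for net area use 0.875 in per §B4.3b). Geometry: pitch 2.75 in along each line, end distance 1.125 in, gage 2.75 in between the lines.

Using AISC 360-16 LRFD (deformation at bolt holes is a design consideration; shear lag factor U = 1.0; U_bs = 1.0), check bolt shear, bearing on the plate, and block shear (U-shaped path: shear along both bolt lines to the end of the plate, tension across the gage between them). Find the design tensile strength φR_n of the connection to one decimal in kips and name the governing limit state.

Bolt shear: A_b = π(0.75)²/4 = 0.44179 in². φR_n = 0.75 × 54 × 0.44179 × 8 × 2 = 286.3 kips.
Bearing (0.375 in plate, F_u = 65 ksi): end bolts L_c = 1.125 − 0.8125/2 = 0.71875, R_n = min(1.2×0.71875×0.375×65, 2.4×0.75×0.375×65) = 21.023 kips/bolt; interior L_c = 2.75 − 0.8125 = 1.9375, R_n = 43.875 kips/bolt. φR_n = 0.75 × (2×21.023 + 6×43.875) = 229.0 kips.
Block shear: shear path 2×[1.125+3×2.75] = 2×9.375 in, A_gv = 7.0313, A_nv = 2×(9.375 − 3.5×0.875)×0.375 = 4.7344 in²; tension across gage: (2.75 − 1×0.875)×0.375 = 0.70313 in². R_n = min(0.6×65×4.7344, 0.6×50×7.0313) + 1.0×65×0.70313 = min(184.64, 210.94) + 45.703 = 230.34 kips. φR_n = 0.75 × 230.34 = 172.8 kips.
Governing: min(286.3, 229.0, 172.8) = 172.8 kips → block shear.

172.8 kips (block shear governs)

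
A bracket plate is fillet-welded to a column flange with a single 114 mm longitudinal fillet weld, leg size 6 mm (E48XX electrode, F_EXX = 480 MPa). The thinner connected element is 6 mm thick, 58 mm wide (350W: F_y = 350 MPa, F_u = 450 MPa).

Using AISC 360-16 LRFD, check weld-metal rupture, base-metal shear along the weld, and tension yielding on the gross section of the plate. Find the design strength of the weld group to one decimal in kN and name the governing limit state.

Weld metal: throat = 0.707×6 = 4.242 mm, L = 114 mm. φR_n = 0.75 × 0.6 × 480 × 4.242 × 114 = 104.5 kN.
Base metal shear (6 mm plate): yield φR_n = 1.0×0.6×350×6×114 = 143.6 kN; rupture φR_n = 0.75×0.6×450×6×114 = 138.5 kN; take 138.5 kN (rupture).
Tension yield (gross): A_g = 58×6 = 348 mm². φR_n = 0.90 × 350 × 348 = 109.6 kN.
Governing: min(104.5, 138.5, 109.6) = 104.5 kN → weld metal.

104.5 kN (weld metal governs)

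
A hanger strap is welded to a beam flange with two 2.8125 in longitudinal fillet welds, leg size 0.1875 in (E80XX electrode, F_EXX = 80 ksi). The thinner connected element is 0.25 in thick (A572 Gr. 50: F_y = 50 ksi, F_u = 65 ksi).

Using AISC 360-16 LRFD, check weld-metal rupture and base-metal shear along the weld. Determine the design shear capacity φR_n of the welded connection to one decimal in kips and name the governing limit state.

Weld metal: throat = 0.707×0.1875 = 0.13256 in, L = 2×2.8125 = 5.625 in. φR_n = 0.75 × 0.6 × 80 × 0.13256 × 5.625 = 26.8 kips.
Base metal shear (0.25 in plate): yield φR_n = 1.0×0.6×50×0.25×5.625 = 42.2 kips; rupture φR_n = 0.75×0.6×65×0.25×5.625 = 41.1 kips; take 41.1 kips (rupture).
Governing: min(26.8, 41.1) = 26.8 kips → weld metal.

26.8 kips (weld metal governs)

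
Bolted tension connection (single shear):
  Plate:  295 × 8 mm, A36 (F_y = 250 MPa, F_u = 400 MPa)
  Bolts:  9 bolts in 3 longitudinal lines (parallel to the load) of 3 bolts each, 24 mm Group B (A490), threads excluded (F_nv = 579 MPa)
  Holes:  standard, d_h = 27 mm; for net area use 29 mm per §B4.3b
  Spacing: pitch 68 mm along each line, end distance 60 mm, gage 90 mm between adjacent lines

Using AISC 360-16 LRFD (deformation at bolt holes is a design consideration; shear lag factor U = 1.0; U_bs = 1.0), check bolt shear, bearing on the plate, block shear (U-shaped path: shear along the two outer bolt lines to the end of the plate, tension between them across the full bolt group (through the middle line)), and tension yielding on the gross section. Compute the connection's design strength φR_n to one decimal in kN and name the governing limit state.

Bolt shear: A_b = π(24)²/4 = 452.39 mm². φR_n = 0.75 × 579 × 452.39 × 9 × 1 = 1768.1 kN.
Bearing (8 mm plate, F_u = 400 MPa): end bolts L_c = 60 − 27/2 = 46.5, R_n = min(1.2×46.5×8×400, 2.4×24×8×400) = 178.56 kN/bolt; interior L_c = 68 − 27 = 41, R_n = 157.44 kN/bolt. φR_n = 0.75 × (3×178.56 + 6×157.44) = 1110.2 kN.
Block shear: shear path 2×[60+2×68] = 2×196 mm, A_gv = 3136, A_nv = 2×(196 − 2.5×29)×8 = 1976 mm²; tension across gage: (180 − 2×29)×8 = 976 mm². R_n = min(0.6×400×1976, 0.6×250×3136) + 1.0×400×976 = min(474.24, 470.4) + 390.4 = 860.8 kN. φR_n = 0.75 × 860.8 = 645.6 kN.
Tension yield (gross): A_g = 295×8 = 2360 mm². φR_n = 0.90 × 250 × 2360 = 531.0 kN.
Governing: min(1768.1, 1110.2, 645.6, 531.0) = 531.0 kN → gross-section yield.

531.0 kN (gross-section yield governs)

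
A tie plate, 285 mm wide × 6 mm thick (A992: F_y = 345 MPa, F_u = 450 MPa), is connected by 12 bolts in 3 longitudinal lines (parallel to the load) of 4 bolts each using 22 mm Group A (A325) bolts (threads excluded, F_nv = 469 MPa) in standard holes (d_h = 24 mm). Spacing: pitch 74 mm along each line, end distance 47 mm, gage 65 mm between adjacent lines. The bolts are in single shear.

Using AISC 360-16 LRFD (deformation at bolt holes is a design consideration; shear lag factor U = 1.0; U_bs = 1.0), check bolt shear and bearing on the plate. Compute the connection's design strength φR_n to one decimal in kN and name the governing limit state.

1217.4 kN (bearing governs)

Bolt shear: A_b = π(22)²/4 = 380.13 mm². φR_n = 0.75 × 469 × 380.13 × 12 × 1 = 1604.5 kN.
Bearing (6 mm plate, F_u = 450 MPa): end bolts L_c = 47 − 24/2 = 35, R_n = min(1.2×35×6×450, 2.4×22×6×450) = 113.4 kN/bolt; interior L_c = 74 − 24 = 50, R_n = 142.56 kN/bolt. φR_n = 0.75 × (3×113.4 + 9×142.56) = 1217.4 kN.
Governing: min(1604.5, 1217.4) = 1217.4 kN → bearing.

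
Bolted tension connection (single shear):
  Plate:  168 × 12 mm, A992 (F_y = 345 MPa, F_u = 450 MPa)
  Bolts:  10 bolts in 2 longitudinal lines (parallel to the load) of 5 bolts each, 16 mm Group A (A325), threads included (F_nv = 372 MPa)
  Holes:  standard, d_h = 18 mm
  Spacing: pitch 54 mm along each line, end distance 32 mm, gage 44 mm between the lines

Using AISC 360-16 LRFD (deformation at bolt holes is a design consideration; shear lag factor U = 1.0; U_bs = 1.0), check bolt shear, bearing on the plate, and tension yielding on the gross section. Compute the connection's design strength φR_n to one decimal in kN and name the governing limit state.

561.0 kN (bolt shear governs)

Bolt shear: A_b = π(16)²/4 = 201.06 mm². φR_n = 0.75 × 372 × 201.06 × 10 × 1 = 561.0 kN.
Bearing (12 mm plate, F_u = 450 MPa): end bolts L_c = 32 − 18/2 = 23, R_n = min(1.2×23×12×450, 2.4×16×12×450) = 149.04 kN/bolt; interior L_c = 54 − 18 = 36, R_n = 207.36 kN/bolt. φR_n = 0.75 × (2×149.04 + 8×207.36) = 1467.7 kN.
Tension yield (gross): A_g = 168×12 = 2016 mm². φR_n = 0.90 × 345 × 2016 = 626.0 kN.
Governing: min(561.0, 1467.7, 626.0) = 561.0 kN → bolt shear.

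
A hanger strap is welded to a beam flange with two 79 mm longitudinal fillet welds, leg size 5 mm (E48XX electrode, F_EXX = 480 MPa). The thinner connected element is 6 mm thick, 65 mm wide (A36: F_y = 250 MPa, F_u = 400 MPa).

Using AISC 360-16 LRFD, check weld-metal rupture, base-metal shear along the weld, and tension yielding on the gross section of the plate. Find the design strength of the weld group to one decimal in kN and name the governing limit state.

Weld metal: throat = 0.707×5 = 3.535 mm, L = 2×79 = 158 mm. φR_n = 0.75 × 0.6 × 480 × 3.535 × 158 = 120.6 kN.
Base metal shear (6 mm plate): yield φR_n = 1.0×0.6×250×6×158 = 142.2 kN; rupture φR_n = 0.75×0.6×400×6×158 = 170.6 kN; take 142.2 kN (yield).
Tension yield (gross): A_g = 65×6 = 390 mm². φR_n = 0.90 × 250 × 390 = 87.8 kN.
Governing: min(120.6, 142.2, 87.8) = 87.8 kN → gross-section yield.

87.8 kN (gross-section yield governs)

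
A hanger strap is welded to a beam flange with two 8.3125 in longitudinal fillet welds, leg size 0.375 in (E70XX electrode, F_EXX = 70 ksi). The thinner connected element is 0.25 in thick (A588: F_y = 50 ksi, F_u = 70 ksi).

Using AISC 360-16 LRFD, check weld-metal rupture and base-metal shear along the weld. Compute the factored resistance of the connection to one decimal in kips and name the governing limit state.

124.7 kips (base-metal shear governs)

Weld metal: throat = 0.707×0.375 = 0.26513 in, L = 2×8.3125 = 16.625 in. φR_n = 0.75 × 0.6 × 70 × 0.26513 × 16.625 = 138.8 kips.
Base metal shear (0.25 in plate): yield φR_n = 1.0×0.6×50×0.25×16.625 = 124.7 kips; rupture φR_n = 0.75×0.6×70×0.25×16.625 = 130.9 kips; take 124.7 kips (yield).
Governing: min(138.8, 124.7) = 124.7 kips → base-metal shear.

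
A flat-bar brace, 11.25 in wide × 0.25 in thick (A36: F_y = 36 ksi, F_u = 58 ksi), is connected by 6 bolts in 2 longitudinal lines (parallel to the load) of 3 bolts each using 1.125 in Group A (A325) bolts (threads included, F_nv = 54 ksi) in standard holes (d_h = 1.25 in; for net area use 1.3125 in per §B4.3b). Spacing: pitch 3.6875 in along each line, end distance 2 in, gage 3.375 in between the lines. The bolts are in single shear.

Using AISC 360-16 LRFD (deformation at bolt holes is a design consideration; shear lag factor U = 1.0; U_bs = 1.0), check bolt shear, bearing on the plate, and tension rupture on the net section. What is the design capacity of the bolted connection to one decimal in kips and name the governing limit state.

Bolt shear: A_b = π(1.125)²/4 = 0.99402 in². φR_n = 0.75 × 54 × 0.99402 × 6 × 1 = 241.5 kips.
Bearing (0.25 in plate, F_u = 58 ksi): end bolts L_c = 2 − 1.25/2 = 1.375, R_n = min(1.2×1.375×0.25×58, 2.4×1.125×0.25×58) = 23.925 kips/bolt; interior L_c = 3.6875 − 1.25 = 2.4375, R_n = 39.15 kips/bolt. φR_n = 0.75 × (2×23.925 + 4×39.15) = 153.3 kips.
Tension rupture (net): A_n = (11.25 − 2×1.3125)×0.25 = 2.1563 in² (U = 1.0, A_e = A_n). φR_n = 0.75 × 58 × 2.1563 = 93.8 kips.
Governing: min(241.5, 153.3, 93.8) = 93.8 kips → net-section rupture.

93.8 kips (net-section rupture governs)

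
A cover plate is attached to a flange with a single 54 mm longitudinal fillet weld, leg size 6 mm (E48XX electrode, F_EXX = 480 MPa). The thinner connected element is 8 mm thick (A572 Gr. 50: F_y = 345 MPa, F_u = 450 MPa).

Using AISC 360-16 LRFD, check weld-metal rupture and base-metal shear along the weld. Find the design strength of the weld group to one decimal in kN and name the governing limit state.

49.5 kN (weld metal governs)

Weld metal: throat = 0.707×6 = 4.242 mm, L = 54 mm. φR_n = 0.75 × 0.6 × 480 × 4.242 × 54 = 49.5 kN.
Base metal shear (8 mm plate): yield φR_n = 1.0×0.6×345×8×54 = 89.4 kN; rupture φR_n = 0.75×0.6×450×8×54 = 87.5 kN; take 87.5 kN (rupture).
Governing: min(49.5, 87.5) = 49.5 kN → weld metal.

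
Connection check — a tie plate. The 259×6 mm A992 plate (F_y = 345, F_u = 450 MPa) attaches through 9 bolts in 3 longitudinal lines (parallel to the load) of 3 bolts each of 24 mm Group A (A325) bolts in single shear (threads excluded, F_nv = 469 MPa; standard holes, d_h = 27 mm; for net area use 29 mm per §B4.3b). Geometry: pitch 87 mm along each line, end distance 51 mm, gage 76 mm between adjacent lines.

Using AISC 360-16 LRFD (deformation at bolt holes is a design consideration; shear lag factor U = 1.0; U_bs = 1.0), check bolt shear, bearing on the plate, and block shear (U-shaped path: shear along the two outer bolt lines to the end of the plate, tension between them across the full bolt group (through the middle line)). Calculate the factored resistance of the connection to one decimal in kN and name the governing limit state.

560.9 kN (block shear governs)

Bolt shear: A_b = π(24)²/4 = 452.39 mm². φR_n = 0.75 × 469 × 452.39 × 9 × 1 = 1432.2 kN.
Bearing (6 mm plate, F_u = 450 MPa): end bolts L_c = 51 − 27/2 = 37.5, R_n = min(1.2×37.5×6×450, 2.4×24×6×450) = 121.5 kN/bolt; interior L_c = 87 − 27 = 60, R_n = 155.52 kN/bolt. φR_n = 0.75 × (3×121.5 + 6×155.52) = 973.2 kN.
Block shear: shear path 2×[51+2×87] = 2×225 mm, A_gv = 2700, A_nv = 2×(225 − 2.5×29)×6 = 1830 mm²; tension across gage: (152 − 2×29)×6 = 564 mm². R_n = min(0.6×450×1830, 0.6×345×2700) + 1.0×450×564 = min(494.1, 558.9) + 253.8 = 747.9 kN. φR_n = 0.75 × 747.9 = 560.9 kN.
Governing: min(1432.2, 973.2, 560.9) = 560.9 kN → block shear.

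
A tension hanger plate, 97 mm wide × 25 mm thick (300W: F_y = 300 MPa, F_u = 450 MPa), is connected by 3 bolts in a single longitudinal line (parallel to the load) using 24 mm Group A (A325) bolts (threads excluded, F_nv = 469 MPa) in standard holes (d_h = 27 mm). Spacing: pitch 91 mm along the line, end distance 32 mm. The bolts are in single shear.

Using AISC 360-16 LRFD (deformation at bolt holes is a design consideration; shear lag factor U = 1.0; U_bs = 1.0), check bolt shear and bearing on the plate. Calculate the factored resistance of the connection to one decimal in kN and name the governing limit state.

477.4 kN (bolt shear governs)

Bolt shear: A_b = π(24)²/4 = 452.39 mm². φR_n = 0.75 × 469 × 452.39 × 3 × 1 = 477.4 kN.
Bearing (25 mm plate, F_u = 450 MPa): end bolts L_c = 32 − 27/2 = 18.5, R_n = min(1.2×18.5×25×450, 2.4×24×25×450) = 249.75 kN/bolt; interior L_c = 91 − 27 = 64, R_n = 648 kN/bolt. φR_n = 0.75 × (1×249.75 + 2×648) = 1159.3 kN.
Governing: min(477.4, 1159.3) = 477.4 kN → bolt shear.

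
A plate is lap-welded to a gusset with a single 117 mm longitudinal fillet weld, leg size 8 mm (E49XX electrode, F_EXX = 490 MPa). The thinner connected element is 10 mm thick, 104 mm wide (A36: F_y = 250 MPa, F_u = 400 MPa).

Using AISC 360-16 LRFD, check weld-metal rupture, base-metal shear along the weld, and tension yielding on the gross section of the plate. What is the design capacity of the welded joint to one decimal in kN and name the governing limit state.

145.9 kN (weld metal governs)

Weld metal: throat = 0.707×8 = 5.656 mm, L = 117 mm. φR_n = 0.75 × 0.6 × 490 × 5.656 × 117 = 145.9 kN.
Base metal shear (10 mm plate): yield φR_n = 1.0×0.6×250×10×117 = 175.5 kN; rupture φR_n = 0.75×0.6×400×10×117 = 210.6 kN; take 175.5 kN (yield).
Tension yield (gross): A_g = 104×10 = 1040 mm². φR_n = 0.90 × 250 × 1040 = 234.0 kN.
Governing: min(145.9, 175.5, 234.0) = 145.9 kN → weld metal.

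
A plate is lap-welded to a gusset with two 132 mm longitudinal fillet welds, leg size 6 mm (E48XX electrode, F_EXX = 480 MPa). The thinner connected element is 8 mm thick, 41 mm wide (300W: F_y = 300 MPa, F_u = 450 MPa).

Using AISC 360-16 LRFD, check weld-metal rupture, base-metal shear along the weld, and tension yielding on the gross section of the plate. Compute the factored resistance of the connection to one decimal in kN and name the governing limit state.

88.6 kN (gross-section yield governs)

Weld metal: throat = 0.707×6 = 4.242 mm, L = 2×132 = 264 mm. φR_n = 0.75 × 0.6 × 480 × 4.242 × 264 = 241.9 kN.
Base metal shear (8 mm plate): yield φR_n = 1.0×0.6×300×8×264 = 380.2 kN; rupture φR_n = 0.75×0.6×450×8×264 = 427.7 kN; take 380.2 kN (yield).
Tension yield (gross): A_g = 41×8 = 328 mm². φR_n = 0.90 × 300 × 328 = 88.6 kN.
Governing: min(241.9, 380.2, 88.6) = 88.6 kN → gross-section yield.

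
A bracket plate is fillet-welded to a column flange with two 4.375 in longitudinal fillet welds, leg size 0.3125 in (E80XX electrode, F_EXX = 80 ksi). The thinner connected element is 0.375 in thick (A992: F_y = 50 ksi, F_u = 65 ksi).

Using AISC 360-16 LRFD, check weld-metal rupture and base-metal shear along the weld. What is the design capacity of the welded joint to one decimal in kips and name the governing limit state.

Weld metal: throat = 0.707×0.3125 = 0.22094 in, L = 2×4.375 = 8.75 in. φR_n = 0.75 × 0.6 × 80 × 0.22094 × 8.75 = 69.6 kips.
Base metal shear (0.375 in plate): yield φR_n = 1.0×0.6×50×0.375×8.75 = 98.4 kips; rupture φR_n = 0.75×0.6×65×0.375×8.75 = 96.0 kips; take 96.0 kips (rupture).
Governing: min(69.6, 96.0) = 69.6 kips → weld metal.

69.6 kips (weld metal governs)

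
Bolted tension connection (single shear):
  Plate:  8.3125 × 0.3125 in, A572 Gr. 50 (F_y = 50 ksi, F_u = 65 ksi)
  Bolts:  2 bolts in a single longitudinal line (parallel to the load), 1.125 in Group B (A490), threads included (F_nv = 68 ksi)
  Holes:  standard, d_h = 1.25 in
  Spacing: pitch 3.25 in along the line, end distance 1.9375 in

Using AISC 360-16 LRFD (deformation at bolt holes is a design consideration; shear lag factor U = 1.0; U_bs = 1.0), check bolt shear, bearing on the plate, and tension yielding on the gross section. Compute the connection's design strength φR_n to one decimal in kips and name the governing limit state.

60.6 kips (bearing governs)

Bolt shear: A_b = π(1.125)²/4 = 0.99402 in². φR_n = 0.75 × 68 × 0.99402 × 2 × 1 = 101.4 kips.
Bearing (0.3125 in plate, F_u = 65 ksi): end bolts L_c = 1.9375 − 1.25/2 = 1.3125, R_n = min(1.2×1.3125×0.3125×65, 2.4×1.125×0.3125×65) = 31.992 kips/bolt; interior L_c = 3.25 − 1.25 = 2, R_n = 48.75 kips/bolt. φR_n = 0.75 × (1×31.992 + 1×48.75) = 60.6 kips.
Tension yield (gross): A_g = 8.3125×0.3125 = 2.5977 in². φR_n = 0.90 × 50 × 2.5977 = 116.9 kips.
Governing: min(101.4, 60.6, 116.9) = 60.6 kips → bearing.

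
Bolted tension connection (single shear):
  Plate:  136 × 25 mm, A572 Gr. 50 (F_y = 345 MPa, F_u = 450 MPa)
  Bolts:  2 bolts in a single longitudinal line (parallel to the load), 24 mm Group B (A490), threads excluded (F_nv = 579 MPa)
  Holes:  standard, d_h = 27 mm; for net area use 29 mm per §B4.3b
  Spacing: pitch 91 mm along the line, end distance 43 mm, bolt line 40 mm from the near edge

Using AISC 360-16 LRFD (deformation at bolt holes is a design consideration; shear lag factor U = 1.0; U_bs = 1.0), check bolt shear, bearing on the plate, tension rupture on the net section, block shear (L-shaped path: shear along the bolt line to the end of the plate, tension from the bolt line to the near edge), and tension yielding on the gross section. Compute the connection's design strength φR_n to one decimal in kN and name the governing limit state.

392.9 kN (bolt shear governs)

Bolt shear: A_b = π(24)²/4 = 452.39 mm². φR_n = 0.75 × 579 × 452.39 × 2 × 1 = 392.9 kN.
Bearing (25 mm plate, F_u = 450 MPa): end bolts L_c = 43 − 27/2 = 29.5, R_n = min(1.2×29.5×25×450, 2.4×24×25×450) = 398.25 kN/bolt; interior L_c = 91 − 27 = 64, R_n = 648 kN/bolt. φR_n = 0.75 × (1×398.25 + 1×648) = 784.7 kN.
Tension rupture (net): A_n = (136 − 1×29)×25 = 2675 mm² (U = 1.0, A_e = A_n). φR_n = 0.75 × 450 × 2675 = 902.8 kN.
Block shear: shear path 1×[43+1×91] = 1×134 mm, A_gv = 3350, A_nv = 1×(134 − 1.5×29)×25 = 2262.5 mm²; tension to near edge: (40 − 0.5×29)×25 = 637.5 mm². R_n = min(0.6×450×2262.5, 0.6×345×3350) + 1.0×450×637.5 = min(610.88, 693.45) + 286.88 = 897.76 kN. φR_n = 0.75 × 897.76 = 673.3 kN.
Tension yield (gross): A_g = 136×25 = 3400 mm². φR_n = 0.90 × 345 × 3400 = 1055.7 kN.
Governing: min(392.9, 784.7, 902.8, 673.3, 1055.7) = 392.9 kN → bolt shear.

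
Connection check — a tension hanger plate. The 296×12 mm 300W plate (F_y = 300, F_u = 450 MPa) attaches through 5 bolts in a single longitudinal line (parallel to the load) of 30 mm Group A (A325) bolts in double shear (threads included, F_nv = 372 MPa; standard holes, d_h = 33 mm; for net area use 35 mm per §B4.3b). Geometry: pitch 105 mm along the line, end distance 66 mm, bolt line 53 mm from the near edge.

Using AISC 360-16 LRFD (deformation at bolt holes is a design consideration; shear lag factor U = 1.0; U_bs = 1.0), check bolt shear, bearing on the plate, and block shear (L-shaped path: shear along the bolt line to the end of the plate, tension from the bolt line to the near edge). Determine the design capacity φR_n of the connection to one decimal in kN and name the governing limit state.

931.1 kN (block shear governs)

Bolt shear: A_b = π(30)²/4 = 706.86 mm². φR_n = 0.75 × 372 × 706.86 × 5 × 2 = 1972.1 kN.
Bearing (12 mm plate, F_u = 450 MPa): end bolts L_c = 66 − 33/2 = 49.5, R_n = min(1.2×49.5×12×450, 2.4×30×12×450) = 320.76 kN/bolt; interior L_c = 105 − 33 = 72, R_n = 388.8 kN/bolt. φR_n = 0.75 × (1×320.76 + 4×388.8) = 1407.0 kN.
Block shear: shear path 1×[66+4×105] = 1×486 mm, A_gv = 5832, A_nv = 1×(486 − 4.5×35)×12 = 3942 mm²; tension to near edge: (53 − 0.5×35)×12 = 426 mm². R_n = min(0.6×450×3942, 0.6×300×5832) + 1.0×450×426 = min(1064.3, 1049.8) + 191.7 = 1241.5 kN. φR_n = 0.75 × 1241.5 = 931.1 kN.
Governing: min(1972.1, 1407.0, 931.1) = 931.1 kN → block shear.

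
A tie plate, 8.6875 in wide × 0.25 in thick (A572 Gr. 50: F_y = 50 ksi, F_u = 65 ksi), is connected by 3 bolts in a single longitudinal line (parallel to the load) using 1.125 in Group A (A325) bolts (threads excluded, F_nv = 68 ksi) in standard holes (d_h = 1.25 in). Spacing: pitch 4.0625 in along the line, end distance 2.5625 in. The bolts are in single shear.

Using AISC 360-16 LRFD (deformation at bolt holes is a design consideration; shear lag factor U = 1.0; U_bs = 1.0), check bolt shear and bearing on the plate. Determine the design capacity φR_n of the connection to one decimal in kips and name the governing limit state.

Bolt shear: A_b = π(1.125)²/4 = 0.99402 in². φR_n = 0.75 × 68 × 0.99402 × 3 × 1 = 152.1 kips.
Bearing (0.25 in plate, F_u = 65 ksi): end bolts L_c = 2.5625 − 1.25/2 = 1.9375, R_n = min(1.2×1.9375×0.25×65, 2.4×1.125×0.25×65) = 37.781 kips/bolt; interior L_c = 4.0625 − 1.25 = 2.8125, R_n = 43.875 kips/bolt. φR_n = 0.75 × (1×37.781 + 2×43.875) = 94.1 kips.
Governing: min(152.1, 94.1) = 94.1 kips → bearing.

94.1 kips (bearing governs)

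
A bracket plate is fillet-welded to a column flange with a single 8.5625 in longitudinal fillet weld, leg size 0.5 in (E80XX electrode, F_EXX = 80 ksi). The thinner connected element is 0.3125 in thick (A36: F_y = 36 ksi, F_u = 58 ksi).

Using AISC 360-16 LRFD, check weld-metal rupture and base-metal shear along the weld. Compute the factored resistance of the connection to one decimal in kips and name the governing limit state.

57.8 kips (base-metal shear governs)

Weld metal: throat = 0.707×0.5 = 0.3535 in, L = 8.5625 in. φR_n = 0.75 × 0.6 × 80 × 0.3535 × 8.5625 = 109.0 kips.
Base metal shear (0.3125 in plate): yield φR_n = 1.0×0.6×36×0.3125×8.5625 = 57.8 kips; rupture φR_n = 0.75×0.6×58×0.3125×8.5625 = 69.8 kips; take 57.8 kips (yield).
Governing: min(109.0, 57.8) = 57.8 kips → base-metal shear.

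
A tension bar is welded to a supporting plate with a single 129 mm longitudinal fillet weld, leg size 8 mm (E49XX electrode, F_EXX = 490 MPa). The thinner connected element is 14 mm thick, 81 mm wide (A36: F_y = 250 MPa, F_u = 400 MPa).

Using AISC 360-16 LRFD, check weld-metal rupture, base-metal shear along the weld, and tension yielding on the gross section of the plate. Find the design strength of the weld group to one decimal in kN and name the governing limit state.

Weld metal: throat = 0.707×8 = 5.656 mm, L = 129 mm. φR_n = 0.75 × 0.6 × 490 × 5.656 × 129 = 160.9 kN.
Base metal shear (14 mm plate): yield φR_n = 1.0×0.6×250×14×129 = 270.9 kN; rupture φR_n = 0.75×0.6×400×14×129 = 325.1 kN; take 270.9 kN (yield).
Tension yield (gross): A_g = 81×14 = 1134 mm². φR_n = 0.90 × 250 × 1134 = 255.2 kN.
Governing: min(160.9, 270.9, 255.2) = 160.9 kN → weld metal.

160.9 kN (weld metal governs)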